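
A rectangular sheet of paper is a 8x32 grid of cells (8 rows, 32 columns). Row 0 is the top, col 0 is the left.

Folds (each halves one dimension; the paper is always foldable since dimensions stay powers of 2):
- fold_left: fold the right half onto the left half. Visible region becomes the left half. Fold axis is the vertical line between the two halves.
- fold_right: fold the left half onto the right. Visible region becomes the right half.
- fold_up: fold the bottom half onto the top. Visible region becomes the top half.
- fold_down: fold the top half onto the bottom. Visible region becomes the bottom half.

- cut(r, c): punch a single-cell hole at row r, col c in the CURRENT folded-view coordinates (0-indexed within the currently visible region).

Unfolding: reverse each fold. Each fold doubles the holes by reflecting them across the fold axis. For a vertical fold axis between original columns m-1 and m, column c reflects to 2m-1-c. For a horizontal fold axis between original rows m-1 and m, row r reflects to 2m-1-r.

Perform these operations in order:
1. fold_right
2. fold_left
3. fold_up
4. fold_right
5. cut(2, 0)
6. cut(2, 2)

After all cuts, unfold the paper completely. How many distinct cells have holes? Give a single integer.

Answer: 32

Derivation:
Op 1 fold_right: fold axis v@16; visible region now rows[0,8) x cols[16,32) = 8x16
Op 2 fold_left: fold axis v@24; visible region now rows[0,8) x cols[16,24) = 8x8
Op 3 fold_up: fold axis h@4; visible region now rows[0,4) x cols[16,24) = 4x8
Op 4 fold_right: fold axis v@20; visible region now rows[0,4) x cols[20,24) = 4x4
Op 5 cut(2, 0): punch at orig (2,20); cuts so far [(2, 20)]; region rows[0,4) x cols[20,24) = 4x4
Op 6 cut(2, 2): punch at orig (2,22); cuts so far [(2, 20), (2, 22)]; region rows[0,4) x cols[20,24) = 4x4
Unfold 1 (reflect across v@20): 4 holes -> [(2, 17), (2, 19), (2, 20), (2, 22)]
Unfold 2 (reflect across h@4): 8 holes -> [(2, 17), (2, 19), (2, 20), (2, 22), (5, 17), (5, 19), (5, 20), (5, 22)]
Unfold 3 (reflect across v@24): 16 holes -> [(2, 17), (2, 19), (2, 20), (2, 22), (2, 25), (2, 27), (2, 28), (2, 30), (5, 17), (5, 19), (5, 20), (5, 22), (5, 25), (5, 27), (5, 28), (5, 30)]
Unfold 4 (reflect across v@16): 32 holes -> [(2, 1), (2, 3), (2, 4), (2, 6), (2, 9), (2, 11), (2, 12), (2, 14), (2, 17), (2, 19), (2, 20), (2, 22), (2, 25), (2, 27), (2, 28), (2, 30), (5, 1), (5, 3), (5, 4), (5, 6), (5, 9), (5, 11), (5, 12), (5, 14), (5, 17), (5, 19), (5, 20), (5, 22), (5, 25), (5, 27), (5, 28), (5, 30)]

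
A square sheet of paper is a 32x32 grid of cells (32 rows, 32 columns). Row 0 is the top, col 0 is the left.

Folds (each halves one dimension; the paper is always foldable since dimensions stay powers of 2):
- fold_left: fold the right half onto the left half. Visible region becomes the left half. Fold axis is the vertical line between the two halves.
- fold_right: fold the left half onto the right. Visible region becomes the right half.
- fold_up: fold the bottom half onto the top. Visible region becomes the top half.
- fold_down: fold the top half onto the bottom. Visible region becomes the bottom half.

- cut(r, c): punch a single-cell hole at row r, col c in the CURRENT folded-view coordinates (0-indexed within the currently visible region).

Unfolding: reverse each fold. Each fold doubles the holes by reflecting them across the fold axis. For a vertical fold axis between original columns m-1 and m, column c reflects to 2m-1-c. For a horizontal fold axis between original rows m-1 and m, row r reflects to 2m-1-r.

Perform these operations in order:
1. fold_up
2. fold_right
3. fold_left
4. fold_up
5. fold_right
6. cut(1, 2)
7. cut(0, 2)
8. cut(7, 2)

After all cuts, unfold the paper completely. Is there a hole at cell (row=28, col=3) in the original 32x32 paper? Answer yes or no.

Op 1 fold_up: fold axis h@16; visible region now rows[0,16) x cols[0,32) = 16x32
Op 2 fold_right: fold axis v@16; visible region now rows[0,16) x cols[16,32) = 16x16
Op 3 fold_left: fold axis v@24; visible region now rows[0,16) x cols[16,24) = 16x8
Op 4 fold_up: fold axis h@8; visible region now rows[0,8) x cols[16,24) = 8x8
Op 5 fold_right: fold axis v@20; visible region now rows[0,8) x cols[20,24) = 8x4
Op 6 cut(1, 2): punch at orig (1,22); cuts so far [(1, 22)]; region rows[0,8) x cols[20,24) = 8x4
Op 7 cut(0, 2): punch at orig (0,22); cuts so far [(0, 22), (1, 22)]; region rows[0,8) x cols[20,24) = 8x4
Op 8 cut(7, 2): punch at orig (7,22); cuts so far [(0, 22), (1, 22), (7, 22)]; region rows[0,8) x cols[20,24) = 8x4
Unfold 1 (reflect across v@20): 6 holes -> [(0, 17), (0, 22), (1, 17), (1, 22), (7, 17), (7, 22)]
Unfold 2 (reflect across h@8): 12 holes -> [(0, 17), (0, 22), (1, 17), (1, 22), (7, 17), (7, 22), (8, 17), (8, 22), (14, 17), (14, 22), (15, 17), (15, 22)]
Unfold 3 (reflect across v@24): 24 holes -> [(0, 17), (0, 22), (0, 25), (0, 30), (1, 17), (1, 22), (1, 25), (1, 30), (7, 17), (7, 22), (7, 25), (7, 30), (8, 17), (8, 22), (8, 25), (8, 30), (14, 17), (14, 22), (14, 25), (14, 30), (15, 17), (15, 22), (15, 25), (15, 30)]
Unfold 4 (reflect across v@16): 48 holes -> [(0, 1), (0, 6), (0, 9), (0, 14), (0, 17), (0, 22), (0, 25), (0, 30), (1, 1), (1, 6), (1, 9), (1, 14), (1, 17), (1, 22), (1, 25), (1, 30), (7, 1), (7, 6), (7, 9), (7, 14), (7, 17), (7, 22), (7, 25), (7, 30), (8, 1), (8, 6), (8, 9), (8, 14), (8, 17), (8, 22), (8, 25), (8, 30), (14, 1), (14, 6), (14, 9), (14, 14), (14, 17), (14, 22), (14, 25), (14, 30), (15, 1), (15, 6), (15, 9), (15, 14), (15, 17), (15, 22), (15, 25), (15, 30)]
Unfold 5 (reflect across h@16): 96 holes -> [(0, 1), (0, 6), (0, 9), (0, 14), (0, 17), (0, 22), (0, 25), (0, 30), (1, 1), (1, 6), (1, 9), (1, 14), (1, 17), (1, 22), (1, 25), (1, 30), (7, 1), (7, 6), (7, 9), (7, 14), (7, 17), (7, 22), (7, 25), (7, 30), (8, 1), (8, 6), (8, 9), (8, 14), (8, 17), (8, 22), (8, 25), (8, 30), (14, 1), (14, 6), (14, 9), (14, 14), (14, 17), (14, 22), (14, 25), (14, 30), (15, 1), (15, 6), (15, 9), (15, 14), (15, 17), (15, 22), (15, 25), (15, 30), (16, 1), (16, 6), (16, 9), (16, 14), (16, 17), (16, 22), (16, 25), (16, 30), (17, 1), (17, 6), (17, 9), (17, 14), (17, 17), (17, 22), (17, 25), (17, 30), (23, 1), (23, 6), (23, 9), (23, 14), (23, 17), (23, 22), (23, 25), (23, 30), (24, 1), (24, 6), (24, 9), (24, 14), (24, 17), (24, 22), (24, 25), (24, 30), (30, 1), (30, 6), (30, 9), (30, 14), (30, 17), (30, 22), (30, 25), (30, 30), (31, 1), (31, 6), (31, 9), (31, 14), (31, 17), (31, 22), (31, 25), (31, 30)]
Holes: [(0, 1), (0, 6), (0, 9), (0, 14), (0, 17), (0, 22), (0, 25), (0, 30), (1, 1), (1, 6), (1, 9), (1, 14), (1, 17), (1, 22), (1, 25), (1, 30), (7, 1), (7, 6), (7, 9), (7, 14), (7, 17), (7, 22), (7, 25), (7, 30), (8, 1), (8, 6), (8, 9), (8, 14), (8, 17), (8, 22), (8, 25), (8, 30), (14, 1), (14, 6), (14, 9), (14, 14), (14, 17), (14, 22), (14, 25), (14, 30), (15, 1), (15, 6), (15, 9), (15, 14), (15, 17), (15, 22), (15, 25), (15, 30), (16, 1), (16, 6), (16, 9), (16, 14), (16, 17), (16, 22), (16, 25), (16, 30), (17, 1), (17, 6), (17, 9), (17, 14), (17, 17), (17, 22), (17, 25), (17, 30), (23, 1), (23, 6), (23, 9), (23, 14), (23, 17), (23, 22), (23, 25), (23, 30), (24, 1), (24, 6), (24, 9), (24, 14), (24, 17), (24, 22), (24, 25), (24, 30), (30, 1), (30, 6), (30, 9), (30, 14), (30, 17), (30, 22), (30, 25), (30, 30), (31, 1), (31, 6), (31, 9), (31, 14), (31, 17), (31, 22), (31, 25), (31, 30)]

Answer: no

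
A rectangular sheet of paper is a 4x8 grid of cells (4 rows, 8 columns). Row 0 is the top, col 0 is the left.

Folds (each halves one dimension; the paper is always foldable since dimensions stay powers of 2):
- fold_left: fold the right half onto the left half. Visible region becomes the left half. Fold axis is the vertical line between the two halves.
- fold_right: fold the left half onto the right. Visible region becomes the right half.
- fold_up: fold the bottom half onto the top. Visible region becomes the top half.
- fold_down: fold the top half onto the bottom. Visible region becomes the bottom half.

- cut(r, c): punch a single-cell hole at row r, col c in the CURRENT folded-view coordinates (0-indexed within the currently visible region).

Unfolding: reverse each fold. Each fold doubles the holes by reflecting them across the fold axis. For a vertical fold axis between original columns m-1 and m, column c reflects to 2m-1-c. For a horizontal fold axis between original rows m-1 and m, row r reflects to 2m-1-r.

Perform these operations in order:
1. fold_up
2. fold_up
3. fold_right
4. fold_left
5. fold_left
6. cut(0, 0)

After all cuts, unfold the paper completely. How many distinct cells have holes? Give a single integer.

Op 1 fold_up: fold axis h@2; visible region now rows[0,2) x cols[0,8) = 2x8
Op 2 fold_up: fold axis h@1; visible region now rows[0,1) x cols[0,8) = 1x8
Op 3 fold_right: fold axis v@4; visible region now rows[0,1) x cols[4,8) = 1x4
Op 4 fold_left: fold axis v@6; visible region now rows[0,1) x cols[4,6) = 1x2
Op 5 fold_left: fold axis v@5; visible region now rows[0,1) x cols[4,5) = 1x1
Op 6 cut(0, 0): punch at orig (0,4); cuts so far [(0, 4)]; region rows[0,1) x cols[4,5) = 1x1
Unfold 1 (reflect across v@5): 2 holes -> [(0, 4), (0, 5)]
Unfold 2 (reflect across v@6): 4 holes -> [(0, 4), (0, 5), (0, 6), (0, 7)]
Unfold 3 (reflect across v@4): 8 holes -> [(0, 0), (0, 1), (0, 2), (0, 3), (0, 4), (0, 5), (0, 6), (0, 7)]
Unfold 4 (reflect across h@1): 16 holes -> [(0, 0), (0, 1), (0, 2), (0, 3), (0, 4), (0, 5), (0, 6), (0, 7), (1, 0), (1, 1), (1, 2), (1, 3), (1, 4), (1, 5), (1, 6), (1, 7)]
Unfold 5 (reflect across h@2): 32 holes -> [(0, 0), (0, 1), (0, 2), (0, 3), (0, 4), (0, 5), (0, 6), (0, 7), (1, 0), (1, 1), (1, 2), (1, 3), (1, 4), (1, 5), (1, 6), (1, 7), (2, 0), (2, 1), (2, 2), (2, 3), (2, 4), (2, 5), (2, 6), (2, 7), (3, 0), (3, 1), (3, 2), (3, 3), (3, 4), (3, 5), (3, 6), (3, 7)]

Answer: 32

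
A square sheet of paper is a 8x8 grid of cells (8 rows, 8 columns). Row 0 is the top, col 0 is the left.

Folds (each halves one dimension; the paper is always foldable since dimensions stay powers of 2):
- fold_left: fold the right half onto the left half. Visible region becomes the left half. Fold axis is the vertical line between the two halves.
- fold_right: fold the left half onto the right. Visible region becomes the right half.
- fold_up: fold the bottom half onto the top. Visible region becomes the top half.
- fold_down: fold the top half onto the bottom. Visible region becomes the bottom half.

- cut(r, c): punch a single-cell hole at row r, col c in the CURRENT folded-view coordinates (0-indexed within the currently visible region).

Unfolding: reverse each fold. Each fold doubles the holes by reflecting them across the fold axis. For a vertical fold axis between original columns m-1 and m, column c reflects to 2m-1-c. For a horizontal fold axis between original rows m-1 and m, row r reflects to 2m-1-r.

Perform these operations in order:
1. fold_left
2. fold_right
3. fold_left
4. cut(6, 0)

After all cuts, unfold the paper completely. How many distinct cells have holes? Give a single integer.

Op 1 fold_left: fold axis v@4; visible region now rows[0,8) x cols[0,4) = 8x4
Op 2 fold_right: fold axis v@2; visible region now rows[0,8) x cols[2,4) = 8x2
Op 3 fold_left: fold axis v@3; visible region now rows[0,8) x cols[2,3) = 8x1
Op 4 cut(6, 0): punch at orig (6,2); cuts so far [(6, 2)]; region rows[0,8) x cols[2,3) = 8x1
Unfold 1 (reflect across v@3): 2 holes -> [(6, 2), (6, 3)]
Unfold 2 (reflect across v@2): 4 holes -> [(6, 0), (6, 1), (6, 2), (6, 3)]
Unfold 3 (reflect across v@4): 8 holes -> [(6, 0), (6, 1), (6, 2), (6, 3), (6, 4), (6, 5), (6, 6), (6, 7)]

Answer: 8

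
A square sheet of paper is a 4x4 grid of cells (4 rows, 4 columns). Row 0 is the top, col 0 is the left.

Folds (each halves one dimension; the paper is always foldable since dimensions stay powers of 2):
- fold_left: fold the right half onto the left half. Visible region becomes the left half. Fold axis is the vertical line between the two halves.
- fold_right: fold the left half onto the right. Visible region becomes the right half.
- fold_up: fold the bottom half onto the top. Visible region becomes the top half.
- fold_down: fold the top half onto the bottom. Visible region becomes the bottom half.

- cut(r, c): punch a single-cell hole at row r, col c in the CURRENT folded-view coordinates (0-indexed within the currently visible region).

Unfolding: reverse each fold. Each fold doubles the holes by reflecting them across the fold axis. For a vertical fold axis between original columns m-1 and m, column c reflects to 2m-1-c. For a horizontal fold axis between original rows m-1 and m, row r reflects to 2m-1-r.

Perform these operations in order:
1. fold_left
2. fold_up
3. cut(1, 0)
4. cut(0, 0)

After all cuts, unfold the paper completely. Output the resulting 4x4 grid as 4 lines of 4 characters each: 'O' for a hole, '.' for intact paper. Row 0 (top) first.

Answer: O..O
O..O
O..O
O..O

Derivation:
Op 1 fold_left: fold axis v@2; visible region now rows[0,4) x cols[0,2) = 4x2
Op 2 fold_up: fold axis h@2; visible region now rows[0,2) x cols[0,2) = 2x2
Op 3 cut(1, 0): punch at orig (1,0); cuts so far [(1, 0)]; region rows[0,2) x cols[0,2) = 2x2
Op 4 cut(0, 0): punch at orig (0,0); cuts so far [(0, 0), (1, 0)]; region rows[0,2) x cols[0,2) = 2x2
Unfold 1 (reflect across h@2): 4 holes -> [(0, 0), (1, 0), (2, 0), (3, 0)]
Unfold 2 (reflect across v@2): 8 holes -> [(0, 0), (0, 3), (1, 0), (1, 3), (2, 0), (2, 3), (3, 0), (3, 3)]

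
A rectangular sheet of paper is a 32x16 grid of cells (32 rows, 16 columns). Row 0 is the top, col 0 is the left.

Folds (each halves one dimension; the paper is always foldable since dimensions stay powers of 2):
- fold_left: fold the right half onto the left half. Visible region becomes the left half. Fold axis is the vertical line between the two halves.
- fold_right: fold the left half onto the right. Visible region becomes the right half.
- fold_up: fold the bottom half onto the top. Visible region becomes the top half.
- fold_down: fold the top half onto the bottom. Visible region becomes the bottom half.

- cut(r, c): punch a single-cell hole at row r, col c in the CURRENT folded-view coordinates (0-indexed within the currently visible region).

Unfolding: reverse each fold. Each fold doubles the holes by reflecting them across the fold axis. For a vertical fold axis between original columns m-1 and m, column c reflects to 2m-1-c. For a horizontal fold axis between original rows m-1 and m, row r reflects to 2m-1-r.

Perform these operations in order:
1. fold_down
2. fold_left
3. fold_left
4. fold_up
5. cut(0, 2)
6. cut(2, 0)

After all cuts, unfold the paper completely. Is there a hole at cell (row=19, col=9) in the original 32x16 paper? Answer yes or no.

Op 1 fold_down: fold axis h@16; visible region now rows[16,32) x cols[0,16) = 16x16
Op 2 fold_left: fold axis v@8; visible region now rows[16,32) x cols[0,8) = 16x8
Op 3 fold_left: fold axis v@4; visible region now rows[16,32) x cols[0,4) = 16x4
Op 4 fold_up: fold axis h@24; visible region now rows[16,24) x cols[0,4) = 8x4
Op 5 cut(0, 2): punch at orig (16,2); cuts so far [(16, 2)]; region rows[16,24) x cols[0,4) = 8x4
Op 6 cut(2, 0): punch at orig (18,0); cuts so far [(16, 2), (18, 0)]; region rows[16,24) x cols[0,4) = 8x4
Unfold 1 (reflect across h@24): 4 holes -> [(16, 2), (18, 0), (29, 0), (31, 2)]
Unfold 2 (reflect across v@4): 8 holes -> [(16, 2), (16, 5), (18, 0), (18, 7), (29, 0), (29, 7), (31, 2), (31, 5)]
Unfold 3 (reflect across v@8): 16 holes -> [(16, 2), (16, 5), (16, 10), (16, 13), (18, 0), (18, 7), (18, 8), (18, 15), (29, 0), (29, 7), (29, 8), (29, 15), (31, 2), (31, 5), (31, 10), (31, 13)]
Unfold 4 (reflect across h@16): 32 holes -> [(0, 2), (0, 5), (0, 10), (0, 13), (2, 0), (2, 7), (2, 8), (2, 15), (13, 0), (13, 7), (13, 8), (13, 15), (15, 2), (15, 5), (15, 10), (15, 13), (16, 2), (16, 5), (16, 10), (16, 13), (18, 0), (18, 7), (18, 8), (18, 15), (29, 0), (29, 7), (29, 8), (29, 15), (31, 2), (31, 5), (31, 10), (31, 13)]
Holes: [(0, 2), (0, 5), (0, 10), (0, 13), (2, 0), (2, 7), (2, 8), (2, 15), (13, 0), (13, 7), (13, 8), (13, 15), (15, 2), (15, 5), (15, 10), (15, 13), (16, 2), (16, 5), (16, 10), (16, 13), (18, 0), (18, 7), (18, 8), (18, 15), (29, 0), (29, 7), (29, 8), (29, 15), (31, 2), (31, 5), (31, 10), (31, 13)]

Answer: no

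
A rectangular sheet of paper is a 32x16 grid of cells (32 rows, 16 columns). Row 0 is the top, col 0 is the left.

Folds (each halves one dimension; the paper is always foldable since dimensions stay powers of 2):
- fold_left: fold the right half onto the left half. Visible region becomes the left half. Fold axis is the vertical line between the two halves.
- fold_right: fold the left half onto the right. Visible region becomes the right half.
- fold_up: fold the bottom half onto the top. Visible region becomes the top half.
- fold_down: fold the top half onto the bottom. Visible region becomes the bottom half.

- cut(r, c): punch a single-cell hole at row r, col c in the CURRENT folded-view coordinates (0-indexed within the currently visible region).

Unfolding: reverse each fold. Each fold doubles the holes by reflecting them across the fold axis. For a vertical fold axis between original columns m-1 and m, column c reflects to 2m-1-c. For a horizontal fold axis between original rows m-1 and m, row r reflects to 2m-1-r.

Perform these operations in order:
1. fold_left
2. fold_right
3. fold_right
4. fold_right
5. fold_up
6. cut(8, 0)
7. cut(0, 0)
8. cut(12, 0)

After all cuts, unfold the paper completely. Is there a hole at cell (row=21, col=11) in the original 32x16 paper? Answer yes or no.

Op 1 fold_left: fold axis v@8; visible region now rows[0,32) x cols[0,8) = 32x8
Op 2 fold_right: fold axis v@4; visible region now rows[0,32) x cols[4,8) = 32x4
Op 3 fold_right: fold axis v@6; visible region now rows[0,32) x cols[6,8) = 32x2
Op 4 fold_right: fold axis v@7; visible region now rows[0,32) x cols[7,8) = 32x1
Op 5 fold_up: fold axis h@16; visible region now rows[0,16) x cols[7,8) = 16x1
Op 6 cut(8, 0): punch at orig (8,7); cuts so far [(8, 7)]; region rows[0,16) x cols[7,8) = 16x1
Op 7 cut(0, 0): punch at orig (0,7); cuts so far [(0, 7), (8, 7)]; region rows[0,16) x cols[7,8) = 16x1
Op 8 cut(12, 0): punch at orig (12,7); cuts so far [(0, 7), (8, 7), (12, 7)]; region rows[0,16) x cols[7,8) = 16x1
Unfold 1 (reflect across h@16): 6 holes -> [(0, 7), (8, 7), (12, 7), (19, 7), (23, 7), (31, 7)]
Unfold 2 (reflect across v@7): 12 holes -> [(0, 6), (0, 7), (8, 6), (8, 7), (12, 6), (12, 7), (19, 6), (19, 7), (23, 6), (23, 7), (31, 6), (31, 7)]
Unfold 3 (reflect across v@6): 24 holes -> [(0, 4), (0, 5), (0, 6), (0, 7), (8, 4), (8, 5), (8, 6), (8, 7), (12, 4), (12, 5), (12, 6), (12, 7), (19, 4), (19, 5), (19, 6), (19, 7), (23, 4), (23, 5), (23, 6), (23, 7), (31, 4), (31, 5), (31, 6), (31, 7)]
Unfold 4 (reflect across v@4): 48 holes -> [(0, 0), (0, 1), (0, 2), (0, 3), (0, 4), (0, 5), (0, 6), (0, 7), (8, 0), (8, 1), (8, 2), (8, 3), (8, 4), (8, 5), (8, 6), (8, 7), (12, 0), (12, 1), (12, 2), (12, 3), (12, 4), (12, 5), (12, 6), (12, 7), (19, 0), (19, 1), (19, 2), (19, 3), (19, 4), (19, 5), (19, 6), (19, 7), (23, 0), (23, 1), (23, 2), (23, 3), (23, 4), (23, 5), (23, 6), (23, 7), (31, 0), (31, 1), (31, 2), (31, 3), (31, 4), (31, 5), (31, 6), (31, 7)]
Unfold 5 (reflect across v@8): 96 holes -> [(0, 0), (0, 1), (0, 2), (0, 3), (0, 4), (0, 5), (0, 6), (0, 7), (0, 8), (0, 9), (0, 10), (0, 11), (0, 12), (0, 13), (0, 14), (0, 15), (8, 0), (8, 1), (8, 2), (8, 3), (8, 4), (8, 5), (8, 6), (8, 7), (8, 8), (8, 9), (8, 10), (8, 11), (8, 12), (8, 13), (8, 14), (8, 15), (12, 0), (12, 1), (12, 2), (12, 3), (12, 4), (12, 5), (12, 6), (12, 7), (12, 8), (12, 9), (12, 10), (12, 11), (12, 12), (12, 13), (12, 14), (12, 15), (19, 0), (19, 1), (19, 2), (19, 3), (19, 4), (19, 5), (19, 6), (19, 7), (19, 8), (19, 9), (19, 10), (19, 11), (19, 12), (19, 13), (19, 14), (19, 15), (23, 0), (23, 1), (23, 2), (23, 3), (23, 4), (23, 5), (23, 6), (23, 7), (23, 8), (23, 9), (23, 10), (23, 11), (23, 12), (23, 13), (23, 14), (23, 15), (31, 0), (31, 1), (31, 2), (31, 3), (31, 4), (31, 5), (31, 6), (31, 7), (31, 8), (31, 9), (31, 10), (31, 11), (31, 12), (31, 13), (31, 14), (31, 15)]
Holes: [(0, 0), (0, 1), (0, 2), (0, 3), (0, 4), (0, 5), (0, 6), (0, 7), (0, 8), (0, 9), (0, 10), (0, 11), (0, 12), (0, 13), (0, 14), (0, 15), (8, 0), (8, 1), (8, 2), (8, 3), (8, 4), (8, 5), (8, 6), (8, 7), (8, 8), (8, 9), (8, 10), (8, 11), (8, 12), (8, 13), (8, 14), (8, 15), (12, 0), (12, 1), (12, 2), (12, 3), (12, 4), (12, 5), (12, 6), (12, 7), (12, 8), (12, 9), (12, 10), (12, 11), (12, 12), (12, 13), (12, 14), (12, 15), (19, 0), (19, 1), (19, 2), (19, 3), (19, 4), (19, 5), (19, 6), (19, 7), (19, 8), (19, 9), (19, 10), (19, 11), (19, 12), (19, 13), (19, 14), (19, 15), (23, 0), (23, 1), (23, 2), (23, 3), (23, 4), (23, 5), (23, 6), (23, 7), (23, 8), (23, 9), (23, 10), (23, 11), (23, 12), (23, 13), (23, 14), (23, 15), (31, 0), (31, 1), (31, 2), (31, 3), (31, 4), (31, 5), (31, 6), (31, 7), (31, 8), (31, 9), (31, 10), (31, 11), (31, 12), (31, 13), (31, 14), (31, 15)]

Answer: no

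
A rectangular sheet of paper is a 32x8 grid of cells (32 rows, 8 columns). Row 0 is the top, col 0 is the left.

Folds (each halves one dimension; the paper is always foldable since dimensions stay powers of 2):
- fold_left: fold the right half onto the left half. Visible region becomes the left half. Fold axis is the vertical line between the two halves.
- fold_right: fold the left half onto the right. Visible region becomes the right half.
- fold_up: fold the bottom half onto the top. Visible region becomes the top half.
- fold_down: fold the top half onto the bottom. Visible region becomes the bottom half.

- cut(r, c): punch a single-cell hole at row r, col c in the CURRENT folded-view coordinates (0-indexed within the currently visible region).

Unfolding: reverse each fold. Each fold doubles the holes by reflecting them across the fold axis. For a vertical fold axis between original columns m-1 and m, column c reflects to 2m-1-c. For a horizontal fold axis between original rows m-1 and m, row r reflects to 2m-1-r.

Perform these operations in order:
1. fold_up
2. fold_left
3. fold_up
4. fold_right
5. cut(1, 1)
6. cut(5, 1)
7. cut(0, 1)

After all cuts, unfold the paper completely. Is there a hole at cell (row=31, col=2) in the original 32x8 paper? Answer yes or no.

Op 1 fold_up: fold axis h@16; visible region now rows[0,16) x cols[0,8) = 16x8
Op 2 fold_left: fold axis v@4; visible region now rows[0,16) x cols[0,4) = 16x4
Op 3 fold_up: fold axis h@8; visible region now rows[0,8) x cols[0,4) = 8x4
Op 4 fold_right: fold axis v@2; visible region now rows[0,8) x cols[2,4) = 8x2
Op 5 cut(1, 1): punch at orig (1,3); cuts so far [(1, 3)]; region rows[0,8) x cols[2,4) = 8x2
Op 6 cut(5, 1): punch at orig (5,3); cuts so far [(1, 3), (5, 3)]; region rows[0,8) x cols[2,4) = 8x2
Op 7 cut(0, 1): punch at orig (0,3); cuts so far [(0, 3), (1, 3), (5, 3)]; region rows[0,8) x cols[2,4) = 8x2
Unfold 1 (reflect across v@2): 6 holes -> [(0, 0), (0, 3), (1, 0), (1, 3), (5, 0), (5, 3)]
Unfold 2 (reflect across h@8): 12 holes -> [(0, 0), (0, 3), (1, 0), (1, 3), (5, 0), (5, 3), (10, 0), (10, 3), (14, 0), (14, 3), (15, 0), (15, 3)]
Unfold 3 (reflect across v@4): 24 holes -> [(0, 0), (0, 3), (0, 4), (0, 7), (1, 0), (1, 3), (1, 4), (1, 7), (5, 0), (5, 3), (5, 4), (5, 7), (10, 0), (10, 3), (10, 4), (10, 7), (14, 0), (14, 3), (14, 4), (14, 7), (15, 0), (15, 3), (15, 4), (15, 7)]
Unfold 4 (reflect across h@16): 48 holes -> [(0, 0), (0, 3), (0, 4), (0, 7), (1, 0), (1, 3), (1, 4), (1, 7), (5, 0), (5, 3), (5, 4), (5, 7), (10, 0), (10, 3), (10, 4), (10, 7), (14, 0), (14, 3), (14, 4), (14, 7), (15, 0), (15, 3), (15, 4), (15, 7), (16, 0), (16, 3), (16, 4), (16, 7), (17, 0), (17, 3), (17, 4), (17, 7), (21, 0), (21, 3), (21, 4), (21, 7), (26, 0), (26, 3), (26, 4), (26, 7), (30, 0), (30, 3), (30, 4), (30, 7), (31, 0), (31, 3), (31, 4), (31, 7)]
Holes: [(0, 0), (0, 3), (0, 4), (0, 7), (1, 0), (1, 3), (1, 4), (1, 7), (5, 0), (5, 3), (5, 4), (5, 7), (10, 0), (10, 3), (10, 4), (10, 7), (14, 0), (14, 3), (14, 4), (14, 7), (15, 0), (15, 3), (15, 4), (15, 7), (16, 0), (16, 3), (16, 4), (16, 7), (17, 0), (17, 3), (17, 4), (17, 7), (21, 0), (21, 3), (21, 4), (21, 7), (26, 0), (26, 3), (26, 4), (26, 7), (30, 0), (30, 3), (30, 4), (30, 7), (31, 0), (31, 3), (31, 4), (31, 7)]

Answer: no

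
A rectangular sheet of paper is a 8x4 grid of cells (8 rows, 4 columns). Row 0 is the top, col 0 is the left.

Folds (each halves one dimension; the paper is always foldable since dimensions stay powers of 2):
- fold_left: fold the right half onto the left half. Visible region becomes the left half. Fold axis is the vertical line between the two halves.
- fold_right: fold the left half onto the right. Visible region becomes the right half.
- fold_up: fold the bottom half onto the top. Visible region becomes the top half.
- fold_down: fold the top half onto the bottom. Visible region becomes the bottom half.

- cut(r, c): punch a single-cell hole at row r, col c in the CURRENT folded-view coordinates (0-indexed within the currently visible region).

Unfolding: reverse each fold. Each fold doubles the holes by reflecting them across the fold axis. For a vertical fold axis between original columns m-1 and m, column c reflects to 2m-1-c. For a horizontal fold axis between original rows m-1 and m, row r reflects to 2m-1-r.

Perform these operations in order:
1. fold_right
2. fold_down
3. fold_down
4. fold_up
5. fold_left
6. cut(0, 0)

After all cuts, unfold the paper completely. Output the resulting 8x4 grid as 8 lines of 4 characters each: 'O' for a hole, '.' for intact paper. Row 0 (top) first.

Answer: OOOO
OOOO
OOOO
OOOO
OOOO
OOOO
OOOO
OOOO

Derivation:
Op 1 fold_right: fold axis v@2; visible region now rows[0,8) x cols[2,4) = 8x2
Op 2 fold_down: fold axis h@4; visible region now rows[4,8) x cols[2,4) = 4x2
Op 3 fold_down: fold axis h@6; visible region now rows[6,8) x cols[2,4) = 2x2
Op 4 fold_up: fold axis h@7; visible region now rows[6,7) x cols[2,4) = 1x2
Op 5 fold_left: fold axis v@3; visible region now rows[6,7) x cols[2,3) = 1x1
Op 6 cut(0, 0): punch at orig (6,2); cuts so far [(6, 2)]; region rows[6,7) x cols[2,3) = 1x1
Unfold 1 (reflect across v@3): 2 holes -> [(6, 2), (6, 3)]
Unfold 2 (reflect across h@7): 4 holes -> [(6, 2), (6, 3), (7, 2), (7, 3)]
Unfold 3 (reflect across h@6): 8 holes -> [(4, 2), (4, 3), (5, 2), (5, 3), (6, 2), (6, 3), (7, 2), (7, 3)]
Unfold 4 (reflect across h@4): 16 holes -> [(0, 2), (0, 3), (1, 2), (1, 3), (2, 2), (2, 3), (3, 2), (3, 3), (4, 2), (4, 3), (5, 2), (5, 3), (6, 2), (6, 3), (7, 2), (7, 3)]
Unfold 5 (reflect across v@2): 32 holes -> [(0, 0), (0, 1), (0, 2), (0, 3), (1, 0), (1, 1), (1, 2), (1, 3), (2, 0), (2, 1), (2, 2), (2, 3), (3, 0), (3, 1), (3, 2), (3, 3), (4, 0), (4, 1), (4, 2), (4, 3), (5, 0), (5, 1), (5, 2), (5, 3), (6, 0), (6, 1), (6, 2), (6, 3), (7, 0), (7, 1), (7, 2), (7, 3)]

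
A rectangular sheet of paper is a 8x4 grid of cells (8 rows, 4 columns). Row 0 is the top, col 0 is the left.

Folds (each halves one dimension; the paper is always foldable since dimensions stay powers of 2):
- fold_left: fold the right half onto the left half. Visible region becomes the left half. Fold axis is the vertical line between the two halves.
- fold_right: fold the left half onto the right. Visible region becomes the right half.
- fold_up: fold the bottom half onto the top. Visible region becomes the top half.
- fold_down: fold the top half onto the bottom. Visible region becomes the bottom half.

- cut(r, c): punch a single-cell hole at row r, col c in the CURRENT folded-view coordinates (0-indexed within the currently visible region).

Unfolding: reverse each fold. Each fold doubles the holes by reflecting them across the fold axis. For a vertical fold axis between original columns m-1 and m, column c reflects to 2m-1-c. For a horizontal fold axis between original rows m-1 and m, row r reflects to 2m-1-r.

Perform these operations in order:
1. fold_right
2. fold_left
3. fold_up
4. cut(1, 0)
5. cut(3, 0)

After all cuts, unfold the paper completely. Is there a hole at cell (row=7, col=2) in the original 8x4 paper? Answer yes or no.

Answer: no

Derivation:
Op 1 fold_right: fold axis v@2; visible region now rows[0,8) x cols[2,4) = 8x2
Op 2 fold_left: fold axis v@3; visible region now rows[0,8) x cols[2,3) = 8x1
Op 3 fold_up: fold axis h@4; visible region now rows[0,4) x cols[2,3) = 4x1
Op 4 cut(1, 0): punch at orig (1,2); cuts so far [(1, 2)]; region rows[0,4) x cols[2,3) = 4x1
Op 5 cut(3, 0): punch at orig (3,2); cuts so far [(1, 2), (3, 2)]; region rows[0,4) x cols[2,3) = 4x1
Unfold 1 (reflect across h@4): 4 holes -> [(1, 2), (3, 2), (4, 2), (6, 2)]
Unfold 2 (reflect across v@3): 8 holes -> [(1, 2), (1, 3), (3, 2), (3, 3), (4, 2), (4, 3), (6, 2), (6, 3)]
Unfold 3 (reflect across v@2): 16 holes -> [(1, 0), (1, 1), (1, 2), (1, 3), (3, 0), (3, 1), (3, 2), (3, 3), (4, 0), (4, 1), (4, 2), (4, 3), (6, 0), (6, 1), (6, 2), (6, 3)]
Holes: [(1, 0), (1, 1), (1, 2), (1, 3), (3, 0), (3, 1), (3, 2), (3, 3), (4, 0), (4, 1), (4, 2), (4, 3), (6, 0), (6, 1), (6, 2), (6, 3)]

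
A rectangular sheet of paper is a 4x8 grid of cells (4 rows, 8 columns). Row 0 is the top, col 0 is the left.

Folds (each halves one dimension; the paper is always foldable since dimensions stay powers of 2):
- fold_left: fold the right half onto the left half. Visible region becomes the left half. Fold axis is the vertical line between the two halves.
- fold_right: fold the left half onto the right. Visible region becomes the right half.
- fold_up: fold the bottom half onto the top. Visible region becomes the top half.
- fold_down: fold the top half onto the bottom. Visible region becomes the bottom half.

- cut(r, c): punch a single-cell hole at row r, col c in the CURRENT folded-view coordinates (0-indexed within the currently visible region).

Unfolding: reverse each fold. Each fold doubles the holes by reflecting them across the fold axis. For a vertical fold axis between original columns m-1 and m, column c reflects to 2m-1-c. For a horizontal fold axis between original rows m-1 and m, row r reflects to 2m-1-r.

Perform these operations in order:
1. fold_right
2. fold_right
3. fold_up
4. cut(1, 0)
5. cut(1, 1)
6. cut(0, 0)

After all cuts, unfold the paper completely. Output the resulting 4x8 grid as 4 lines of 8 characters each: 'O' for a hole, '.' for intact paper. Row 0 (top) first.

Op 1 fold_right: fold axis v@4; visible region now rows[0,4) x cols[4,8) = 4x4
Op 2 fold_right: fold axis v@6; visible region now rows[0,4) x cols[6,8) = 4x2
Op 3 fold_up: fold axis h@2; visible region now rows[0,2) x cols[6,8) = 2x2
Op 4 cut(1, 0): punch at orig (1,6); cuts so far [(1, 6)]; region rows[0,2) x cols[6,8) = 2x2
Op 5 cut(1, 1): punch at orig (1,7); cuts so far [(1, 6), (1, 7)]; region rows[0,2) x cols[6,8) = 2x2
Op 6 cut(0, 0): punch at orig (0,6); cuts so far [(0, 6), (1, 6), (1, 7)]; region rows[0,2) x cols[6,8) = 2x2
Unfold 1 (reflect across h@2): 6 holes -> [(0, 6), (1, 6), (1, 7), (2, 6), (2, 7), (3, 6)]
Unfold 2 (reflect across v@6): 12 holes -> [(0, 5), (0, 6), (1, 4), (1, 5), (1, 6), (1, 7), (2, 4), (2, 5), (2, 6), (2, 7), (3, 5), (3, 6)]
Unfold 3 (reflect across v@4): 24 holes -> [(0, 1), (0, 2), (0, 5), (0, 6), (1, 0), (1, 1), (1, 2), (1, 3), (1, 4), (1, 5), (1, 6), (1, 7), (2, 0), (2, 1), (2, 2), (2, 3), (2, 4), (2, 5), (2, 6), (2, 7), (3, 1), (3, 2), (3, 5), (3, 6)]

Answer: .OO..OO.
OOOOOOOO
OOOOOOOO
.OO..OO.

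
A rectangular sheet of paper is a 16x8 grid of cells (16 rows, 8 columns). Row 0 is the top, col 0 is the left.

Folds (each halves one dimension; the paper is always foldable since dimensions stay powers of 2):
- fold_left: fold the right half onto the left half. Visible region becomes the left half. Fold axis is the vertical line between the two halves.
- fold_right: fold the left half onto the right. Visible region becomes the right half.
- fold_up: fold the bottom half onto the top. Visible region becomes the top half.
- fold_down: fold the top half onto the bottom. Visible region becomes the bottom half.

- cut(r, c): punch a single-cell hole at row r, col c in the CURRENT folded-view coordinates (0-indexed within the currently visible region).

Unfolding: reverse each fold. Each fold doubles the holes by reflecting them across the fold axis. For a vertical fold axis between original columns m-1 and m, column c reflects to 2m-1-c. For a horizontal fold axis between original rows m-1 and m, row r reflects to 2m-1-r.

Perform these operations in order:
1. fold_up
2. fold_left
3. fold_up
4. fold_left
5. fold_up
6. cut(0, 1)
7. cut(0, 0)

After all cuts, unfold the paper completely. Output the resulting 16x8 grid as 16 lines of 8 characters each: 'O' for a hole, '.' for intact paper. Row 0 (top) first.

Op 1 fold_up: fold axis h@8; visible region now rows[0,8) x cols[0,8) = 8x8
Op 2 fold_left: fold axis v@4; visible region now rows[0,8) x cols[0,4) = 8x4
Op 3 fold_up: fold axis h@4; visible region now rows[0,4) x cols[0,4) = 4x4
Op 4 fold_left: fold axis v@2; visible region now rows[0,4) x cols[0,2) = 4x2
Op 5 fold_up: fold axis h@2; visible region now rows[0,2) x cols[0,2) = 2x2
Op 6 cut(0, 1): punch at orig (0,1); cuts so far [(0, 1)]; region rows[0,2) x cols[0,2) = 2x2
Op 7 cut(0, 0): punch at orig (0,0); cuts so far [(0, 0), (0, 1)]; region rows[0,2) x cols[0,2) = 2x2
Unfold 1 (reflect across h@2): 4 holes -> [(0, 0), (0, 1), (3, 0), (3, 1)]
Unfold 2 (reflect across v@2): 8 holes -> [(0, 0), (0, 1), (0, 2), (0, 3), (3, 0), (3, 1), (3, 2), (3, 3)]
Unfold 3 (reflect across h@4): 16 holes -> [(0, 0), (0, 1), (0, 2), (0, 3), (3, 0), (3, 1), (3, 2), (3, 3), (4, 0), (4, 1), (4, 2), (4, 3), (7, 0), (7, 1), (7, 2), (7, 3)]
Unfold 4 (reflect across v@4): 32 holes -> [(0, 0), (0, 1), (0, 2), (0, 3), (0, 4), (0, 5), (0, 6), (0, 7), (3, 0), (3, 1), (3, 2), (3, 3), (3, 4), (3, 5), (3, 6), (3, 7), (4, 0), (4, 1), (4, 2), (4, 3), (4, 4), (4, 5), (4, 6), (4, 7), (7, 0), (7, 1), (7, 2), (7, 3), (7, 4), (7, 5), (7, 6), (7, 7)]
Unfold 5 (reflect across h@8): 64 holes -> [(0, 0), (0, 1), (0, 2), (0, 3), (0, 4), (0, 5), (0, 6), (0, 7), (3, 0), (3, 1), (3, 2), (3, 3), (3, 4), (3, 5), (3, 6), (3, 7), (4, 0), (4, 1), (4, 2), (4, 3), (4, 4), (4, 5), (4, 6), (4, 7), (7, 0), (7, 1), (7, 2), (7, 3), (7, 4), (7, 5), (7, 6), (7, 7), (8, 0), (8, 1), (8, 2), (8, 3), (8, 4), (8, 5), (8, 6), (8, 7), (11, 0), (11, 1), (11, 2), (11, 3), (11, 4), (11, 5), (11, 6), (11, 7), (12, 0), (12, 1), (12, 2), (12, 3), (12, 4), (12, 5), (12, 6), (12, 7), (15, 0), (15, 1), (15, 2), (15, 3), (15, 4), (15, 5), (15, 6), (15, 7)]

Answer: OOOOOOOO
........
........
OOOOOOOO
OOOOOOOO
........
........
OOOOOOOO
OOOOOOOO
........
........
OOOOOOOO
OOOOOOOO
........
........
OOOOOOOO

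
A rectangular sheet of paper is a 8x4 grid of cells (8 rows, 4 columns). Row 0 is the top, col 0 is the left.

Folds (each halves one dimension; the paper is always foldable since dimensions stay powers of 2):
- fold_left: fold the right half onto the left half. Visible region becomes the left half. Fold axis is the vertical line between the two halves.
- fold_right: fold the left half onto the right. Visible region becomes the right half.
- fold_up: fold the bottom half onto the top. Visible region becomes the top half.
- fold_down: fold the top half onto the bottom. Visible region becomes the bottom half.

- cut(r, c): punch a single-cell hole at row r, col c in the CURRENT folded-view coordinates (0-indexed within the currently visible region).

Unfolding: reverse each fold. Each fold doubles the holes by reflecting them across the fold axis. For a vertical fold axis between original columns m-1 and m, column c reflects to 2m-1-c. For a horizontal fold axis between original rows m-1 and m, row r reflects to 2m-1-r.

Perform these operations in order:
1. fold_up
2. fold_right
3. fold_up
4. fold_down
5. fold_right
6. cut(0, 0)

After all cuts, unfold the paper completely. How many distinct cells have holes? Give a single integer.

Op 1 fold_up: fold axis h@4; visible region now rows[0,4) x cols[0,4) = 4x4
Op 2 fold_right: fold axis v@2; visible region now rows[0,4) x cols[2,4) = 4x2
Op 3 fold_up: fold axis h@2; visible region now rows[0,2) x cols[2,4) = 2x2
Op 4 fold_down: fold axis h@1; visible region now rows[1,2) x cols[2,4) = 1x2
Op 5 fold_right: fold axis v@3; visible region now rows[1,2) x cols[3,4) = 1x1
Op 6 cut(0, 0): punch at orig (1,3); cuts so far [(1, 3)]; region rows[1,2) x cols[3,4) = 1x1
Unfold 1 (reflect across v@3): 2 holes -> [(1, 2), (1, 3)]
Unfold 2 (reflect across h@1): 4 holes -> [(0, 2), (0, 3), (1, 2), (1, 3)]
Unfold 3 (reflect across h@2): 8 holes -> [(0, 2), (0, 3), (1, 2), (1, 3), (2, 2), (2, 3), (3, 2), (3, 3)]
Unfold 4 (reflect across v@2): 16 holes -> [(0, 0), (0, 1), (0, 2), (0, 3), (1, 0), (1, 1), (1, 2), (1, 3), (2, 0), (2, 1), (2, 2), (2, 3), (3, 0), (3, 1), (3, 2), (3, 3)]
Unfold 5 (reflect across h@4): 32 holes -> [(0, 0), (0, 1), (0, 2), (0, 3), (1, 0), (1, 1), (1, 2), (1, 3), (2, 0), (2, 1), (2, 2), (2, 3), (3, 0), (3, 1), (3, 2), (3, 3), (4, 0), (4, 1), (4, 2), (4, 3), (5, 0), (5, 1), (5, 2), (5, 3), (6, 0), (6, 1), (6, 2), (6, 3), (7, 0), (7, 1), (7, 2), (7, 3)]

Answer: 32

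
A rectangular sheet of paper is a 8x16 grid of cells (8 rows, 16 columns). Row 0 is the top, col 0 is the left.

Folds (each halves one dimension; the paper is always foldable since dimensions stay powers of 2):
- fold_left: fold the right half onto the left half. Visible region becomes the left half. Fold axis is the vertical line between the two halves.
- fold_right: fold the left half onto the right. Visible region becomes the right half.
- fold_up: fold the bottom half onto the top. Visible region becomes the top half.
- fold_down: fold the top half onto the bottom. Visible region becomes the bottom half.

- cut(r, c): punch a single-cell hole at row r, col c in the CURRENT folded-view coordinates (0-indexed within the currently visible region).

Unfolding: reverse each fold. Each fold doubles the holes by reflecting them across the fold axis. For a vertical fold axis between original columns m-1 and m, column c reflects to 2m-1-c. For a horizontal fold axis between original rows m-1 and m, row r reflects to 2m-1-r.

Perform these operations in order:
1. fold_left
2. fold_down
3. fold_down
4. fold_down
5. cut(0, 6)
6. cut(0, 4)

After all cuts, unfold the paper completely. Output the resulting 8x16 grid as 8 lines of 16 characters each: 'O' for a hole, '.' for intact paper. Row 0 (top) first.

Answer: ....O.O..O.O....
....O.O..O.O....
....O.O..O.O....
....O.O..O.O....
....O.O..O.O....
....O.O..O.O....
....O.O..O.O....
....O.O..O.O....

Derivation:
Op 1 fold_left: fold axis v@8; visible region now rows[0,8) x cols[0,8) = 8x8
Op 2 fold_down: fold axis h@4; visible region now rows[4,8) x cols[0,8) = 4x8
Op 3 fold_down: fold axis h@6; visible region now rows[6,8) x cols[0,8) = 2x8
Op 4 fold_down: fold axis h@7; visible region now rows[7,8) x cols[0,8) = 1x8
Op 5 cut(0, 6): punch at orig (7,6); cuts so far [(7, 6)]; region rows[7,8) x cols[0,8) = 1x8
Op 6 cut(0, 4): punch at orig (7,4); cuts so far [(7, 4), (7, 6)]; region rows[7,8) x cols[0,8) = 1x8
Unfold 1 (reflect across h@7): 4 holes -> [(6, 4), (6, 6), (7, 4), (7, 6)]
Unfold 2 (reflect across h@6): 8 holes -> [(4, 4), (4, 6), (5, 4), (5, 6), (6, 4), (6, 6), (7, 4), (7, 6)]
Unfold 3 (reflect across h@4): 16 holes -> [(0, 4), (0, 6), (1, 4), (1, 6), (2, 4), (2, 6), (3, 4), (3, 6), (4, 4), (4, 6), (5, 4), (5, 6), (6, 4), (6, 6), (7, 4), (7, 6)]
Unfold 4 (reflect across v@8): 32 holes -> [(0, 4), (0, 6), (0, 9), (0, 11), (1, 4), (1, 6), (1, 9), (1, 11), (2, 4), (2, 6), (2, 9), (2, 11), (3, 4), (3, 6), (3, 9), (3, 11), (4, 4), (4, 6), (4, 9), (4, 11), (5, 4), (5, 6), (5, 9), (5, 11), (6, 4), (6, 6), (6, 9), (6, 11), (7, 4), (7, 6), (7, 9), (7, 11)]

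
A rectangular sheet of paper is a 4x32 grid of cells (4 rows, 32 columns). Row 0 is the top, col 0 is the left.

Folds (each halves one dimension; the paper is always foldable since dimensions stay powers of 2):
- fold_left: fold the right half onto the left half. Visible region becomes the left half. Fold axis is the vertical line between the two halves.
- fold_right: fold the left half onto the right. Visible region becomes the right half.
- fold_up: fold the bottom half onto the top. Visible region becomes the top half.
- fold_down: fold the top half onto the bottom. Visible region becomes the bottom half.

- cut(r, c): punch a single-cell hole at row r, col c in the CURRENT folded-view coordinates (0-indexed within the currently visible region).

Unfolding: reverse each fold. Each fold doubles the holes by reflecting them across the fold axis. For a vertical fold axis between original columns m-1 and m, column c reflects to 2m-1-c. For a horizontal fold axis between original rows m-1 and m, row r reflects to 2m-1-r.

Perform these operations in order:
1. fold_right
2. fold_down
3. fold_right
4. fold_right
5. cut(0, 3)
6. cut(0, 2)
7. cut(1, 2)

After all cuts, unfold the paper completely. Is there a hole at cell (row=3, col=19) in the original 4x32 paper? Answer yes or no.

Answer: no

Derivation:
Op 1 fold_right: fold axis v@16; visible region now rows[0,4) x cols[16,32) = 4x16
Op 2 fold_down: fold axis h@2; visible region now rows[2,4) x cols[16,32) = 2x16
Op 3 fold_right: fold axis v@24; visible region now rows[2,4) x cols[24,32) = 2x8
Op 4 fold_right: fold axis v@28; visible region now rows[2,4) x cols[28,32) = 2x4
Op 5 cut(0, 3): punch at orig (2,31); cuts so far [(2, 31)]; region rows[2,4) x cols[28,32) = 2x4
Op 6 cut(0, 2): punch at orig (2,30); cuts so far [(2, 30), (2, 31)]; region rows[2,4) x cols[28,32) = 2x4
Op 7 cut(1, 2): punch at orig (3,30); cuts so far [(2, 30), (2, 31), (3, 30)]; region rows[2,4) x cols[28,32) = 2x4
Unfold 1 (reflect across v@28): 6 holes -> [(2, 24), (2, 25), (2, 30), (2, 31), (3, 25), (3, 30)]
Unfold 2 (reflect across v@24): 12 holes -> [(2, 16), (2, 17), (2, 22), (2, 23), (2, 24), (2, 25), (2, 30), (2, 31), (3, 17), (3, 22), (3, 25), (3, 30)]
Unfold 3 (reflect across h@2): 24 holes -> [(0, 17), (0, 22), (0, 25), (0, 30), (1, 16), (1, 17), (1, 22), (1, 23), (1, 24), (1, 25), (1, 30), (1, 31), (2, 16), (2, 17), (2, 22), (2, 23), (2, 24), (2, 25), (2, 30), (2, 31), (3, 17), (3, 22), (3, 25), (3, 30)]
Unfold 4 (reflect across v@16): 48 holes -> [(0, 1), (0, 6), (0, 9), (0, 14), (0, 17), (0, 22), (0, 25), (0, 30), (1, 0), (1, 1), (1, 6), (1, 7), (1, 8), (1, 9), (1, 14), (1, 15), (1, 16), (1, 17), (1, 22), (1, 23), (1, 24), (1, 25), (1, 30), (1, 31), (2, 0), (2, 1), (2, 6), (2, 7), (2, 8), (2, 9), (2, 14), (2, 15), (2, 16), (2, 17), (2, 22), (2, 23), (2, 24), (2, 25), (2, 30), (2, 31), (3, 1), (3, 6), (3, 9), (3, 14), (3, 17), (3, 22), (3, 25), (3, 30)]
Holes: [(0, 1), (0, 6), (0, 9), (0, 14), (0, 17), (0, 22), (0, 25), (0, 30), (1, 0), (1, 1), (1, 6), (1, 7), (1, 8), (1, 9), (1, 14), (1, 15), (1, 16), (1, 17), (1, 22), (1, 23), (1, 24), (1, 25), (1, 30), (1, 31), (2, 0), (2, 1), (2, 6), (2, 7), (2, 8), (2, 9), (2, 14), (2, 15), (2, 16), (2, 17), (2, 22), (2, 23), (2, 24), (2, 25), (2, 30), (2, 31), (3, 1), (3, 6), (3, 9), (3, 14), (3, 17), (3, 22), (3, 25), (3, 30)]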